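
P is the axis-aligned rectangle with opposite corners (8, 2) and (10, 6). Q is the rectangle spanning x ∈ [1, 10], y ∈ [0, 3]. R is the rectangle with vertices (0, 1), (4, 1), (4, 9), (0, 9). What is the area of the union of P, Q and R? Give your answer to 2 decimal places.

By inclusion–exclusion:
Individual areas: |P| = 8, |Q| = 27, |R| = 32.
|P∩Q|: x∈[8,10], y∈[2,3] → 2·1 = 2.
|P∩R| = 0 (no overlap).
|Q∩R|: x∈[1,4], y∈[1,3] → 3·2 = 6.
|P∩Q∩R| = 0.
|P ∪ Q ∪ R| = 67 − 8 + 0 = 59.00.

59.00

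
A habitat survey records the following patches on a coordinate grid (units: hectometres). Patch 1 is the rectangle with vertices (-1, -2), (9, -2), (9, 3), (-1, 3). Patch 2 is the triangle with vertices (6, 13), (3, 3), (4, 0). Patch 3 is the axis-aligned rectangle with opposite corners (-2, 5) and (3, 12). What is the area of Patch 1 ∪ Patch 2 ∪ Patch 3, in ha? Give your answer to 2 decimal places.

92.31

By inclusion–exclusion:
Individual areas: |Patch 1| = 50, |Patch 2| = 9.5, |Patch 3| = 35.
|Patch 1∩Patch 2| = 2.1923.
|Patch 1∩Patch 3| = 0 (no overlap).
|Patch 2∩Patch 3| = 0.
|Patch 1∩Patch 2∩Patch 3| = 0.
|Patch 1 ∪ Patch 2 ∪ Patch 3| = 94.5 − 2.1923 + 0 = 92.31.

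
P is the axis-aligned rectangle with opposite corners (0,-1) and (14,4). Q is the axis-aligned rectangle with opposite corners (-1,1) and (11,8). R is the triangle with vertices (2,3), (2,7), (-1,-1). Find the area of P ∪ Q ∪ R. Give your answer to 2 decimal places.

By inclusion–exclusion:
Individual areas: |P| = 70, |Q| = 84, |R| = 6.
|P∩Q|: x∈[0,11], y∈[1,4] → 11·3 = 33.
|P∩R| = 3.6458.
|Q∩R| = 5.25.
|P∩Q∩R| = 3.4792.
|P ∪ Q ∪ R| = 160 − 41.8958 + 3.4792 = 121.58.

121.58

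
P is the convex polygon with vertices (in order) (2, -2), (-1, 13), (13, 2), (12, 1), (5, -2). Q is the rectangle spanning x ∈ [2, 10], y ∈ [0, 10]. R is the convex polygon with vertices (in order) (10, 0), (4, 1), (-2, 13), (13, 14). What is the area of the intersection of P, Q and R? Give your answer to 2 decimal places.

The intersection is the polygon with vertices (10,0.143), (9.76,0.04), (4,1), (2,5), (2,10), (2.818,10), (10,4.357).
By the shoelace formula its area is 50.72.

50.72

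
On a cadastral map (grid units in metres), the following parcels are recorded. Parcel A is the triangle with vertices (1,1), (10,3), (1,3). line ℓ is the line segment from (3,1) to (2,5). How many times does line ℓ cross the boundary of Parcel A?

2

The segment meets the boundary at (2.5,3), (2.895,1.421).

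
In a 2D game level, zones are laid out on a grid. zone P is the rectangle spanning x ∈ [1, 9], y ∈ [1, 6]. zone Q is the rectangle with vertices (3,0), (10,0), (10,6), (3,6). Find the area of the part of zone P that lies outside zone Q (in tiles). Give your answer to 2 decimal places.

10.00

|zone P∩zone Q|: x∈[3,9], y∈[1,6] → 6·5 = 30.
|zone P| = 40.
|zone P ∖ zone Q| = |zone P| − |zone P∩zone Q| = 40 − 30 = 10.00.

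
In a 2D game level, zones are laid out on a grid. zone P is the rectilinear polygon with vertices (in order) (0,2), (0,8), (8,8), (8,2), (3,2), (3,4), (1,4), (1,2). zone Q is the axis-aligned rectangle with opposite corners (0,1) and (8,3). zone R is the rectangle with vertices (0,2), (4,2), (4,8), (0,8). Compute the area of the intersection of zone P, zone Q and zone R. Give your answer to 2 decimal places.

2.00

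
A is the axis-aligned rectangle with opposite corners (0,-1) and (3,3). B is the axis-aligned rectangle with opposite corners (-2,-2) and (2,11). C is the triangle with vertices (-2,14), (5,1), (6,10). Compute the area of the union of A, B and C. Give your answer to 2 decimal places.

88.72

By inclusion–exclusion:
Individual areas: |A| = 12, |B| = 52, |C| = 38.
|A∩B|: x∈[0,2], y∈[-1,3] → 2·4 = 8.
|A∩C| = 0.
|B∩C| = 5.2802.
|A∩B∩C| = 0.
|A ∪ B ∪ C| = 102 − 13.2802 + 0 = 88.72.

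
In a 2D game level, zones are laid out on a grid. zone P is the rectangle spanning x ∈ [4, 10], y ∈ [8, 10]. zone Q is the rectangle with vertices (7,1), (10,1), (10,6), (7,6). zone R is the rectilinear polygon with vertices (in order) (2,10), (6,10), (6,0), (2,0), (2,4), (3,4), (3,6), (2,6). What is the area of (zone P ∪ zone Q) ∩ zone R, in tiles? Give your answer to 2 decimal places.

4.00

The region (zone P ∪ zone Q) ∩ zone R is the polygon with vertices (6,10), (6,8), (4,8), (4,10).
By the shoelace formula its area is 4.00.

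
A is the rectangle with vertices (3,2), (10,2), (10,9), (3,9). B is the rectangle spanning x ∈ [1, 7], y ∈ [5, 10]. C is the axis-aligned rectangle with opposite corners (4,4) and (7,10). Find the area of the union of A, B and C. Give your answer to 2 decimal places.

By inclusion–exclusion:
Individual areas: |A| = 49, |B| = 30, |C| = 18.
|A∩B|: x∈[3,7], y∈[5,9] → 4·4 = 16.
|A∩C|: x∈[4,7], y∈[4,9] → 3·5 = 15.
|B∩C|: x∈[4,7], y∈[5,10] → 3·5 = 15.
|A∩B∩C| = 12.
|A ∪ B ∪ C| = 97 − 46 + 12 = 63.00.

63.00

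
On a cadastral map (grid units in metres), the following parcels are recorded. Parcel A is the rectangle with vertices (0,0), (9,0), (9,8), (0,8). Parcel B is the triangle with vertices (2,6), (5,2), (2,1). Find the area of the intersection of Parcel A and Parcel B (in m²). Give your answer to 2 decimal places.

7.50

The intersection is the polygon with vertices (5,2), (2,1), (2,6).
By the shoelace formula its area is 7.50.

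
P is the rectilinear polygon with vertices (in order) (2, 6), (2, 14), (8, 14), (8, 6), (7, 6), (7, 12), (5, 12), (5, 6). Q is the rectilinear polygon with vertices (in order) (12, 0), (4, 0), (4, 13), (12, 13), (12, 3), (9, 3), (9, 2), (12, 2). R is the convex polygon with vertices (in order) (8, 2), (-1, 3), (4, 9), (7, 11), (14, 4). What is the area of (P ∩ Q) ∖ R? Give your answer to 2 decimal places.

8.17

|P ∩ Q| = 16.
|(P ∩ Q) ∩ R| = 7.8333.
|(P ∩ Q) ∖ R| = 16 − 7.8333 = 8.17.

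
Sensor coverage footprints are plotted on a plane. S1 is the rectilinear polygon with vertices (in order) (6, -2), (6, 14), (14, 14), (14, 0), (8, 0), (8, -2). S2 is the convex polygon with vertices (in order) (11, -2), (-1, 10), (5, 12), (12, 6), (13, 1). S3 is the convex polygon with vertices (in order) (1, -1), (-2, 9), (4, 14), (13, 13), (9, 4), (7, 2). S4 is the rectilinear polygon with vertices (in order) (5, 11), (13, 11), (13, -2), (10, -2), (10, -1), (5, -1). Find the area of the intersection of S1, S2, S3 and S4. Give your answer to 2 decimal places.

The intersection is the polygon with vertices (9,4), (7,2), (6,3), (6,11), (6.167,11), (10.471,7.31).
By the shoelace formula its area is 24.42.

24.42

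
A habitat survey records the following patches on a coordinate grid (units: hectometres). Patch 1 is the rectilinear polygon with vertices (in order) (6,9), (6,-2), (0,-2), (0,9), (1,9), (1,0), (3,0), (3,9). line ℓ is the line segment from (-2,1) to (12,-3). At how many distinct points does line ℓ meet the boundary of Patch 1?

The segment meets the boundary at (6,-1.286), (1.5,0), (1,0.143), (0,0.429).

4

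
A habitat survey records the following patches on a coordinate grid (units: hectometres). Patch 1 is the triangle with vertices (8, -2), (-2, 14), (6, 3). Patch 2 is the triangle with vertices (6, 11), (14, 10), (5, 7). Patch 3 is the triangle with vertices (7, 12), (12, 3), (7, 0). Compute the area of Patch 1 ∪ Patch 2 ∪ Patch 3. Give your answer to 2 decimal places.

By inclusion–exclusion:
Individual areas: |Patch 1| = 9, |Patch 2| = 16.5, |Patch 3| = 30.
|Patch 1∩Patch 2| = 0.
|Patch 1∩Patch 3| = 0.0403.
|Patch 2∩Patch 3| = 4.0232.
|Patch 1∩Patch 2∩Patch 3| = 0.
|Patch 1 ∪ Patch 2 ∪ Patch 3| = 55.5 − 4.0636 + 0 = 51.44.

51.44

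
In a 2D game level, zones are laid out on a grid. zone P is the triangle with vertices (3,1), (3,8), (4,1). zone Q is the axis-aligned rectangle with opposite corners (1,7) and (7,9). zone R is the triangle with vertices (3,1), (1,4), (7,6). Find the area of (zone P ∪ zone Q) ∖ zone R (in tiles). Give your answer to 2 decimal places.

13.22

|zone P ∪ zone Q| = 15.4286.
|(zone P ∪ zone Q) ∩ zone R| = 2.2121.
|(zone P ∪ zone Q) ∖ zone R| = 15.4286 − 2.2121 = 13.22.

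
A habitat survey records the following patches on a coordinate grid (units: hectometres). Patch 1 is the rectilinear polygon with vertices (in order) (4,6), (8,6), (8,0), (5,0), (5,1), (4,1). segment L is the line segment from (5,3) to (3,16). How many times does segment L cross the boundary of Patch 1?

The segment meets the boundary at (4.538,6).

1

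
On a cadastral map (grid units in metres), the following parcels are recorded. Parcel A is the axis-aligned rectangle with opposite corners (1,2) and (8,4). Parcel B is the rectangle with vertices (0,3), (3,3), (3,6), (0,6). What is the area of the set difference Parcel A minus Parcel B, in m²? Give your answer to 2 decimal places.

12.00

|Parcel A∩Parcel B|: x∈[1,3], y∈[3,4] → 2·1 = 2.
|Parcel A| = 14.
|Parcel A ∖ Parcel B| = |Parcel A| − |Parcel A∩Parcel B| = 14 − 2 = 12.00.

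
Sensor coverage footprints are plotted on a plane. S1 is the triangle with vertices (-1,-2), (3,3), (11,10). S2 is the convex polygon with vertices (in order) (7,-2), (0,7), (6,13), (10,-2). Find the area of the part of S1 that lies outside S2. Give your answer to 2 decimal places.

2.99

|S1| = 6, |S1∩S2| = 3.0133.
|S1 ∖ S2| = |S1| − |S1∩S2| = 6 − 3.0133 = 2.99.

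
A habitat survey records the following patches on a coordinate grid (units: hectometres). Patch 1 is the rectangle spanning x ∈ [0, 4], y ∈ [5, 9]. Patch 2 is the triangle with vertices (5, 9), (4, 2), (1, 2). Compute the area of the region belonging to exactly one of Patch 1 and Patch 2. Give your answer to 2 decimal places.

|Patch 1| = 16, |Patch 2| = 10.5, |Patch 1∩Patch 2| = 1.4464.
|Patch 1 △ Patch 2| = |Patch 1| + |Patch 2| − 2·|Patch 1∩Patch 2| = 16 + 10.5 − 2.8929 = 23.61.

23.61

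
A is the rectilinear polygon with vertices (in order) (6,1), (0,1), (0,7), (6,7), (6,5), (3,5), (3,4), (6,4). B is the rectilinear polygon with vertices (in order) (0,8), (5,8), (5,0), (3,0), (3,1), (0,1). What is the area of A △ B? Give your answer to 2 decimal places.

|A| = 33, |B| = 37, |A∩B| = 28.
|A △ B| = |A| + |B| − 2·|A∩B| = 33 + 37 − 56 = 14.00.

14.00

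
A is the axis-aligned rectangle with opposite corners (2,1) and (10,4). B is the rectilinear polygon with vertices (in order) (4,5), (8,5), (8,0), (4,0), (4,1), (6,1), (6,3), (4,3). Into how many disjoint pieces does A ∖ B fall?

A ∖ B splits into 2 disjoint pieces (area 6, area 10).

2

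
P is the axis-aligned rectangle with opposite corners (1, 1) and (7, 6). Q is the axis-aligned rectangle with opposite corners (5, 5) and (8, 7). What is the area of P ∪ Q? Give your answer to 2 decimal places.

34.00

By inclusion–exclusion:
Individual areas: |P| = 30, |Q| = 6.
|P∩Q|: x∈[5,7], y∈[5,6] → 2·1 = 2.
|P ∪ Q| = 36 − 2 = 34.00.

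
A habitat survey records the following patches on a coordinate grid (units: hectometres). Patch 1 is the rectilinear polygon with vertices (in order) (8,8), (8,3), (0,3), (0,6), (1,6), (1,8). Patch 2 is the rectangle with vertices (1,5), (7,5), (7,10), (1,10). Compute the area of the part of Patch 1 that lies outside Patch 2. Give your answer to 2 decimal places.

|Patch 1| = 38, |Patch 1∩Patch 2| = 18.
|Patch 1 ∖ Patch 2| = |Patch 1| − |Patch 1∩Patch 2| = 38 − 18 = 20.00.

20.00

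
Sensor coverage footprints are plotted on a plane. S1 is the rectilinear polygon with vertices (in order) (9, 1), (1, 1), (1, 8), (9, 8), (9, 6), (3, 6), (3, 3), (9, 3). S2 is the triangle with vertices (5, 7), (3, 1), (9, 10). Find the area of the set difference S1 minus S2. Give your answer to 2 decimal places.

33.83

|S1| = 38, |S1∩S2| = 4.1667.
|S1 ∖ S2| = |S1| − |S1∩S2| = 38 − 4.1667 = 33.83.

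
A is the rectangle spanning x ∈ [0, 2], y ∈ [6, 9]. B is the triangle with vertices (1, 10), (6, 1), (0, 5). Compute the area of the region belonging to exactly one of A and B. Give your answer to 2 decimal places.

|A| = 6, |B| = 17, |A∩B| = 4.3222.
|A △ B| = |A| + |B| − 2·|A∩B| = 6 + 17 − 8.6444 = 14.36.

14.36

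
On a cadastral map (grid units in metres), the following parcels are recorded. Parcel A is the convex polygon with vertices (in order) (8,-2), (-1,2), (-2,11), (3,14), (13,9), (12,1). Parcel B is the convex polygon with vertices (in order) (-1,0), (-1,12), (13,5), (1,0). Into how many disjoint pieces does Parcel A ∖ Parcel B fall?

Parcel A ∖ Parcel B splits into 3 disjoint pieces (area 31.8829, area 4.8, area 46.3316).

3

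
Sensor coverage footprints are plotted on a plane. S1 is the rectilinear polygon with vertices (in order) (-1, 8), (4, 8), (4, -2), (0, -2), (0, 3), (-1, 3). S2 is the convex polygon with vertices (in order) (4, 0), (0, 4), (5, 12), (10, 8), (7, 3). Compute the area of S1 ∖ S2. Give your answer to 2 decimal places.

|S1| = 45, |S1∩S2| = 19.
|S1 ∖ S2| = |S1| − |S1∩S2| = 45 − 19 = 26.00.

26.00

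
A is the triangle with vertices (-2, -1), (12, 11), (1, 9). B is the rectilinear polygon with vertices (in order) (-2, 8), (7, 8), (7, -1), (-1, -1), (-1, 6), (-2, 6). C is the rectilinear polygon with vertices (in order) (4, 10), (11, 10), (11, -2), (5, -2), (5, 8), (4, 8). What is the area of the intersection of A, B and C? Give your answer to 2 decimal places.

4.29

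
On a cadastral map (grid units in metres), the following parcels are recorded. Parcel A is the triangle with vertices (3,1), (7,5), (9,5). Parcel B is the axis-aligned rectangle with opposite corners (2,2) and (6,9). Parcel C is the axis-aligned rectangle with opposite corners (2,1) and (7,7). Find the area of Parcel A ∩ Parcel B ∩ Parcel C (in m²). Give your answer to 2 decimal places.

1.25

The intersection is the polygon with vertices (6,3), (4.5,2), (4,2), (6,4).
By the shoelace formula its area is 1.25.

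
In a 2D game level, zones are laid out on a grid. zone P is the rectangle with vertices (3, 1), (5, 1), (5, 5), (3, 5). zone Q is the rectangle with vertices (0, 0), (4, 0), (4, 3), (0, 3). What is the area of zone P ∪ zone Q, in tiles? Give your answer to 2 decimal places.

By inclusion–exclusion:
Individual areas: |zone P| = 8, |zone Q| = 12.
|zone P∩zone Q|: x∈[3,4], y∈[1,3] → 1·2 = 2.
|zone P ∪ zone Q| = 20 − 2 = 18.00.

18.00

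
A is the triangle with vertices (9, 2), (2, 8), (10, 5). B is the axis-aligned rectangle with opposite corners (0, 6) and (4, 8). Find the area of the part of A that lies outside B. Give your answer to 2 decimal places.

|A| = 13.5, |A∩B| = 0.9643.
|A ∖ B| = |A| − |A∩B| = 13.5 − 0.9643 = 12.54.

12.54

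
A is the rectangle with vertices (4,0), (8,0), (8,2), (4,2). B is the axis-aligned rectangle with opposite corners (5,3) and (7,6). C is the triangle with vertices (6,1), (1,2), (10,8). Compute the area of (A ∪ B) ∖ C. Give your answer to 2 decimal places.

|A ∪ B| = 14.
|(A ∪ B) ∩ C| = 6.5524.
|(A ∪ B) ∖ C| = 14 − 6.5524 = 7.45.

7.45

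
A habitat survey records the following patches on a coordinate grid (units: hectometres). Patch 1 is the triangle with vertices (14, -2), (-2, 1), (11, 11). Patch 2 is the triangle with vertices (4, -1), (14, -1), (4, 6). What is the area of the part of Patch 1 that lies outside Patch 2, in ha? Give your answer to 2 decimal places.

|Patch 1| = 99.5, |Patch 1∩Patch 2| = 32.8858.
|Patch 1 ∖ Patch 2| = |Patch 1| − |Patch 1∩Patch 2| = 99.5 − 32.8858 = 66.61.

66.61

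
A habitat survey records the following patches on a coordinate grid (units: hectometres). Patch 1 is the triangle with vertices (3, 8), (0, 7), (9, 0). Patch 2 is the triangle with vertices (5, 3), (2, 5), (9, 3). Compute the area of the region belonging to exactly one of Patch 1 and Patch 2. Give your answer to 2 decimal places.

14.12

|Patch 1| = 15, |Patch 2| = 4, |Patch 1∩Patch 2| = 2.439.
|Patch 1 △ Patch 2| = |Patch 1| + |Patch 2| − 2·|Patch 1∩Patch 2| = 15 + 4 − 4.878 = 14.12.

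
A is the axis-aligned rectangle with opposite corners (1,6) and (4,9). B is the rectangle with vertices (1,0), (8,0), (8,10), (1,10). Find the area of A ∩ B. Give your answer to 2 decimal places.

|A∩B|: x∈[1,4], y∈[6,9] → 3·3 = 9.

9.00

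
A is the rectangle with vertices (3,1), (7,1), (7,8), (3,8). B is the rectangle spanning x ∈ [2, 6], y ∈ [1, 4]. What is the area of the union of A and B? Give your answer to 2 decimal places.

31.00

By inclusion–exclusion:
Individual areas: |A| = 28, |B| = 12.
|A∩B|: x∈[3,6], y∈[1,4] → 3·3 = 9.
|A ∪ B| = 40 − 9 = 31.00.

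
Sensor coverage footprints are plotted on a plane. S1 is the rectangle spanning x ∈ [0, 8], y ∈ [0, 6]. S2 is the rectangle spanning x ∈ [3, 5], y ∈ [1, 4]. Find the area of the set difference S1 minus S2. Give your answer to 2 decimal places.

42.00

|S1∩S2|: x∈[3,5], y∈[1,4] → 2·3 = 6.
|S1| = 48.
|S1 ∖ S2| = |S1| − |S1∩S2| = 48 − 6 = 42.00.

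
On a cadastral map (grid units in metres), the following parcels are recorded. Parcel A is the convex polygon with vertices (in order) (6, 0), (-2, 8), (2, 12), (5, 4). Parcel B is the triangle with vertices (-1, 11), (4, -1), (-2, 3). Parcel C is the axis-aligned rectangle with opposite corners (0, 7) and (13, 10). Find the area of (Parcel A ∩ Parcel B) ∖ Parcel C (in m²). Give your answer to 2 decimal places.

5.20

|Parcel A ∩ Parcel B| = 5.7292.
|(Parcel A ∩ Parcel B) ∩ Parcel C| = 0.5333.
|(Parcel A ∩ Parcel B) ∖ Parcel C| = 5.7292 − 0.5333 = 5.20.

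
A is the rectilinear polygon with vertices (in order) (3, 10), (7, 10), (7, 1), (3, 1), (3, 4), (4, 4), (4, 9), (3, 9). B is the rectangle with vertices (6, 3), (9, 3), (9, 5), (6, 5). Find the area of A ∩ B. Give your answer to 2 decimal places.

2.00

The intersection is the polygon with vertices (7,3), (6,3), (6,5), (7,5).
By the shoelace formula its area is 2.00.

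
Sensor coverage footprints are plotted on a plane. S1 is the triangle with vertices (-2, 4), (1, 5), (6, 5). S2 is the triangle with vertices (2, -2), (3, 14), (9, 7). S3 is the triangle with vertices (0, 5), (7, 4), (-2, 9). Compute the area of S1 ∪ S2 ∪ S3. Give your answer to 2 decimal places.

By inclusion–exclusion:
Individual areas: |S1| = 2.5, |S2| = 51.5, |S3| = 13.
|S1∩S2| = 0.7995.
|S1∩S3| = 1.1173.
|S2∩S3| = 4.2137.
|S1∩S2∩S3| = 0.7467.
|S1 ∪ S2 ∪ S3| = 67 − 6.1305 + 0.7467 = 61.62.

61.62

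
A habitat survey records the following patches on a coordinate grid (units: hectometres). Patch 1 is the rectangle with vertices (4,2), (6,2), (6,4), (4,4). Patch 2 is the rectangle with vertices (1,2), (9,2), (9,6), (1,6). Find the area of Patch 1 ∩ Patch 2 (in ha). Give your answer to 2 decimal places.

|Patch 1∩Patch 2|: x∈[4,6], y∈[2,4] → 2·2 = 4.

4.00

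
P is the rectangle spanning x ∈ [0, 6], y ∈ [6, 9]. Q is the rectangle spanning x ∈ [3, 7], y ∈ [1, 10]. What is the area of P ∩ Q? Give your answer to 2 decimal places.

9.00

|P∩Q|: x∈[3,6], y∈[6,9] → 3·3 = 9.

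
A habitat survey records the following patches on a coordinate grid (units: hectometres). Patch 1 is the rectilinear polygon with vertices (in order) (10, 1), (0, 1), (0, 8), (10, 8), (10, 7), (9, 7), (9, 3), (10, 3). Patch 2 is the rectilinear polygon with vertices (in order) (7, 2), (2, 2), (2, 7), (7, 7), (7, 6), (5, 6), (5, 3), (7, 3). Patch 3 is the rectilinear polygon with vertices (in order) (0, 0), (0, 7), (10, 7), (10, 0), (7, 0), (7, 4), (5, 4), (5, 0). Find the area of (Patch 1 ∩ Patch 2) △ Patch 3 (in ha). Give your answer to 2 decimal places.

47.00

|Patch 1 ∩ Patch 2| = 19.
|(Patch 1 ∩ Patch 2) ∩ Patch 3| = 17.
|(Patch 1 ∩ Patch 2) △ Patch 3| = 19 + 62 − 34 = 47.00.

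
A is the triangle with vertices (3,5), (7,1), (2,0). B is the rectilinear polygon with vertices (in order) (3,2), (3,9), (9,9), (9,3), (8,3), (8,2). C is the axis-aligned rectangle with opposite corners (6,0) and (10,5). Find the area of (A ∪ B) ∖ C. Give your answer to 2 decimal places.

|A ∪ B| = 48.5.
|(A ∪ B) ∩ C| = 8.6.
|(A ∪ B) ∖ C| = 48.5 − 8.6 = 39.90.

39.90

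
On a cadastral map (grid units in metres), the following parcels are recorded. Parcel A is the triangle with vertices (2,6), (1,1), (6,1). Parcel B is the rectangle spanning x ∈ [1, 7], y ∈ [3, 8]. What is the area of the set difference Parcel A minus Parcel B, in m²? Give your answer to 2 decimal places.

|Parcel A| = 12.5, |Parcel A∩Parcel B| = 4.5.
|Parcel A ∖ Parcel B| = |Parcel A| − |Parcel A∩Parcel B| = 12.5 − 4.5 = 8.00.

8.00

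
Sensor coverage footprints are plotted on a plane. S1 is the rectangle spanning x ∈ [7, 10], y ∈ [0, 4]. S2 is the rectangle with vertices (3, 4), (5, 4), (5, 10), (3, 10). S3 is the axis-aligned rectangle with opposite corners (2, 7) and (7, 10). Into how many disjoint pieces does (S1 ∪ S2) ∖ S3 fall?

2

(S1 ∪ S2) ∖ S3 splits into 2 disjoint pieces (area 12, area 6).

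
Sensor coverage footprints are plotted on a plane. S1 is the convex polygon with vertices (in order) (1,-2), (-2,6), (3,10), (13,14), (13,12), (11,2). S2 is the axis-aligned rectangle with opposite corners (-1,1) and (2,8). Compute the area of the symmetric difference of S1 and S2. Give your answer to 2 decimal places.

122.84

|S1| = 140, |S2| = 21, |S1∩S2| = 19.0792.
|S1 △ S2| = |S1| + |S2| − 2·|S1∩S2| = 140 + 21 − 38.1583 = 122.84.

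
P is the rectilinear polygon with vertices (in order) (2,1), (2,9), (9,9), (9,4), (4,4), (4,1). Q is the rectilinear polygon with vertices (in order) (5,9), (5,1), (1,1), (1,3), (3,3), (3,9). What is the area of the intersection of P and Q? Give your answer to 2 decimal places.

The intersection is the polygon with vertices (2,3), (3,3), (3,9), (5,9), (5,4), (4,4), (4,1), (2,1).
By the shoelace formula its area is 15.00.

15.00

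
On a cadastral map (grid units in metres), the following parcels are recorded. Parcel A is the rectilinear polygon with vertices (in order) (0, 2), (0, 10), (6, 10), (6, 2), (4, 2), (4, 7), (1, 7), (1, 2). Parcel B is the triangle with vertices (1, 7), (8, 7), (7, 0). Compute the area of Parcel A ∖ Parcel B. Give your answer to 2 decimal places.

|Parcel A| = 33, |Parcel A∩Parcel B| = 9.0357.
|Parcel A ∖ Parcel B| = |Parcel A| − |Parcel A∩Parcel B| = 33 − 9.0357 = 23.96.

23.96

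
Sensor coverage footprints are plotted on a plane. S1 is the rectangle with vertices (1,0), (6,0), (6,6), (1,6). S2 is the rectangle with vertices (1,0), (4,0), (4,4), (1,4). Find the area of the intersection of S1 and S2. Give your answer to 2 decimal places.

|S1∩S2|: x∈[1,4], y∈[0,4] → 3·4 = 12.

12.00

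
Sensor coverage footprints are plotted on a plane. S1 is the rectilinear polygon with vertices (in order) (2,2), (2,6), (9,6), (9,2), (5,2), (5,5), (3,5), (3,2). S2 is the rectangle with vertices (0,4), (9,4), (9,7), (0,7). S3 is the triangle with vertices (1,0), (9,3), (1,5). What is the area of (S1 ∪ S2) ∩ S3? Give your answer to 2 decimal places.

8.67

|S1 ∪ S2| = 37.
|(S1 ∪ S2) ∩ S3| = 8.67.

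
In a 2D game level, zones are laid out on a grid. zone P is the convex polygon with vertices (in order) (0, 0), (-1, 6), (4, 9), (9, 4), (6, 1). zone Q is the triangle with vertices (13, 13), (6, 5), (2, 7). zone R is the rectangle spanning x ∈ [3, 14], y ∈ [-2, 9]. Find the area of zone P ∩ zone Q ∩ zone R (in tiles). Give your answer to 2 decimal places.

The intersection is the polygon with vertices (6,5), (3,6.5), (3,7.545), (4.588,8.412), (6.933,6.067).
By the shoelace formula its area is 7.23.

7.23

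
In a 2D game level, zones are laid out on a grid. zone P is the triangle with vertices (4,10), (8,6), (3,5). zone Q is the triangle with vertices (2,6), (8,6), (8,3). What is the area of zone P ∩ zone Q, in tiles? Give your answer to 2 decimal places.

2.24

The intersection is the polygon with vertices (3.714,5.143), (3.091,5.455), (3.2,6), (8,6).
By the shoelace formula its area is 2.24.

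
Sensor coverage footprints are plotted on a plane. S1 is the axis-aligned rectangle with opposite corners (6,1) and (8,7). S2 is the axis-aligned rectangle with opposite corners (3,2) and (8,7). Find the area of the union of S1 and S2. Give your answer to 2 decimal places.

By inclusion–exclusion:
Individual areas: |S1| = 12, |S2| = 25.
|S1∩S2|: x∈[6,8], y∈[2,7] → 2·5 = 10.
|S1 ∪ S2| = 37 − 10 = 27.00.

27.00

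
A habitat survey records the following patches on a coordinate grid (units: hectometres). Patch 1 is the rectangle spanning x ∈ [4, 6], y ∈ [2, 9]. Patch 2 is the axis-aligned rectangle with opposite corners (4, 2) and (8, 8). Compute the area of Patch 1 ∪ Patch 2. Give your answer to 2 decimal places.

26.00

By inclusion–exclusion:
Individual areas: |Patch 1| = 14, |Patch 2| = 24.
|Patch 1∩Patch 2|: x∈[4,6], y∈[2,8] → 2·6 = 12.
|Patch 1 ∪ Patch 2| = 38 − 12 = 26.00.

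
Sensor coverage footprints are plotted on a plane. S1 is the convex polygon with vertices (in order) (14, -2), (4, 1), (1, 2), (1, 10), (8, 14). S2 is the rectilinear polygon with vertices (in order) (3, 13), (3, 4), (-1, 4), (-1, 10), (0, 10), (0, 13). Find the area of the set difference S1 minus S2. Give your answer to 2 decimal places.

|S1| = 120.5, |S1∩S2| = 13.1429.
|S1 ∖ S2| = |S1| − |S1∩S2| = 120.5 − 13.1429 = 107.36.

107.36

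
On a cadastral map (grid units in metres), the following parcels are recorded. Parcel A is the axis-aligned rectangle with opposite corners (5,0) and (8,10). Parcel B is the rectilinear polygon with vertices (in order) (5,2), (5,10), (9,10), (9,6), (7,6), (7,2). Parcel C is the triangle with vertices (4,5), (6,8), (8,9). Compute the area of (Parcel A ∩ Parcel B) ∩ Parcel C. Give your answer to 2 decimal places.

1.75

The region (Parcel A ∩ Parcel B) ∩ Parcel C is the polygon with vertices (5,6.5), (6,8), (8,9), (5,6).
By the shoelace formula its area is 1.75.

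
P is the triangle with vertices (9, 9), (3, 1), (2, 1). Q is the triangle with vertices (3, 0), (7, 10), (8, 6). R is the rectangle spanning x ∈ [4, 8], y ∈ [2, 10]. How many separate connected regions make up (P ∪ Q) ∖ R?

2

(P ∪ Q) ∖ R splits into 2 disjoint pieces (area 2.5238, area 0.0952).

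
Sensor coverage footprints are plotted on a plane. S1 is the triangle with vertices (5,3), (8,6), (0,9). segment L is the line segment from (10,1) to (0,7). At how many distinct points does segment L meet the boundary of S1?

2

The segment meets the boundary at (3.333,5), (5.625,3.625).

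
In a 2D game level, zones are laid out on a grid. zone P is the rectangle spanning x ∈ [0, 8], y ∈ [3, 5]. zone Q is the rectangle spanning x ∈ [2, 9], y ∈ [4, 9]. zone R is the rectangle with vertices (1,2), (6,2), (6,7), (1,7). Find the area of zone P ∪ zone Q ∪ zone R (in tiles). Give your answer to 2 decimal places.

52.00

By inclusion–exclusion:
Individual areas: |zone P| = 16, |zone Q| = 35, |zone R| = 25.
|zone P∩zone Q|: x∈[2,8], y∈[4,5] → 6·1 = 6.
|zone P∩zone R|: x∈[1,6], y∈[3,5] → 5·2 = 10.
|zone Q∩zone R|: x∈[2,6], y∈[4,7] → 4·3 = 12.
|zone P∩zone Q∩zone R| = 4.
|zone P ∪ zone Q ∪ zone R| = 76 − 28 + 4 = 52.00.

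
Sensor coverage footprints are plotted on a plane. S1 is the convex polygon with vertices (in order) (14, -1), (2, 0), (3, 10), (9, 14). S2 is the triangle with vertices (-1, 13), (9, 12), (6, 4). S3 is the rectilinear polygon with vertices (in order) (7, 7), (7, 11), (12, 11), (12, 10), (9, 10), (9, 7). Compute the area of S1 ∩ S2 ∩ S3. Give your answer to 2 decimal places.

3.50

The intersection is the polygon with vertices (7.125,7), (7,7), (7,11), (8.625,11).
By the shoelace formula its area is 3.50.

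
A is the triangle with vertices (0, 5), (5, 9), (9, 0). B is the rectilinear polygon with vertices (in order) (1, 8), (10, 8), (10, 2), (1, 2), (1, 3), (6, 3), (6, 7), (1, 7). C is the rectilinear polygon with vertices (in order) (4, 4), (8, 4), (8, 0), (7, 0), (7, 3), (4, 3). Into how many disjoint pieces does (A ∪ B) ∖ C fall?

1

(A ∪ B) ∖ C is a single connected region.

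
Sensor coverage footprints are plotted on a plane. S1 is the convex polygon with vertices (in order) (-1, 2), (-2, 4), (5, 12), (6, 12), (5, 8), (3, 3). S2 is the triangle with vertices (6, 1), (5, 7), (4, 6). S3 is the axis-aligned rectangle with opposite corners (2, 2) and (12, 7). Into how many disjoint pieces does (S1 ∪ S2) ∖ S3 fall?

(S1 ∪ S2) ∖ S3 splits into 2 disjoint pieces (area 26.675, area 0.1167).

2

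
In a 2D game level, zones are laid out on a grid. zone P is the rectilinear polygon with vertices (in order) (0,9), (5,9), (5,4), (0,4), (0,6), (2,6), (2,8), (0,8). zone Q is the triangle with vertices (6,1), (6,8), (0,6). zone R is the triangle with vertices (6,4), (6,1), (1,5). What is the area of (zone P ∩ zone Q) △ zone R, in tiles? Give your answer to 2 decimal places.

|zone P ∩ zone Q| = 11.1.
|(zone P ∩ zone Q) ∩ zone R| = 1.6053.
|(zone P ∩ zone Q) △ zone R| = 11.1 + 7.5 − 3.2105 = 15.39.

15.39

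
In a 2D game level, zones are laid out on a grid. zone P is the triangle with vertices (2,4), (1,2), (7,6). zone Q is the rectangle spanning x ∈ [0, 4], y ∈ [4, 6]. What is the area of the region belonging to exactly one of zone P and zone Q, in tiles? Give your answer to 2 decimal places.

|zone P| = 4, |zone Q| = 8, |zone P∩zone Q| = 0.8.
|zone P △ zone Q| = |zone P| + |zone Q| − 2·|zone P∩zone Q| = 4 + 8 − 1.6 = 10.40.

10.40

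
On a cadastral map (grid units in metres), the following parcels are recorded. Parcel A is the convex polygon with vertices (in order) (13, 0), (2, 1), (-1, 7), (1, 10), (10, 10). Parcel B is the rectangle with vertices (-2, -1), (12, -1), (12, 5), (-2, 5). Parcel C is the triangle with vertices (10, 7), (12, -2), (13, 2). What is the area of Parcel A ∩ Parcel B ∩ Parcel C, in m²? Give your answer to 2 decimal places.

4.38

The intersection is the polygon with vertices (11.2,5), (11.8,4), (12,3.333), (12,0.091), (11.526,0.134), (10.444,5).
By the shoelace formula its area is 4.38.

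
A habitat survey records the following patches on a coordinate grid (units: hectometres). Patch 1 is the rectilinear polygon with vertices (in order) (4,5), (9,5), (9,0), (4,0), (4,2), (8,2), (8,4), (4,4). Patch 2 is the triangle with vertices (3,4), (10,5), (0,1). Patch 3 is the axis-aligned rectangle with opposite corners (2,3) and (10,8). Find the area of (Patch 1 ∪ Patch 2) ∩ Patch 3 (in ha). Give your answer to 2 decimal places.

9.95

|Patch 1 ∪ Patch 2| = 23.95.
|(Patch 1 ∪ Patch 2) ∩ Patch 3| = 9.95.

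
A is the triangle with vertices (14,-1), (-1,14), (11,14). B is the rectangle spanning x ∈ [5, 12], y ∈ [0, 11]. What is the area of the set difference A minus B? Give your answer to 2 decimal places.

|A| = 90, |A∩B| = 45.1.
|A ∖ B| = |A| − |A∩B| = 90 − 45.1 = 44.90.

44.90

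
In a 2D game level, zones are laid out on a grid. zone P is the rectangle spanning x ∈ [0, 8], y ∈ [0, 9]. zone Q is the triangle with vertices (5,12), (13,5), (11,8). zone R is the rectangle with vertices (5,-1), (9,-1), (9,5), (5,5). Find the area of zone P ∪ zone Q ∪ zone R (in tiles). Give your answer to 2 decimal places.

86.00

By inclusion–exclusion:
Individual areas: |zone P| = 72, |zone Q| = 5, |zone R| = 24.
|zone P∩zone Q| = 0.
|zone P∩zone R|: x∈[5,8], y∈[0,5] → 3·5 = 15.
|zone Q∩zone R| = 0.
|zone P∩zone Q∩zone R| = 0.
|zone P ∪ zone Q ∪ zone R| = 101 − 15 + 0 = 86.00.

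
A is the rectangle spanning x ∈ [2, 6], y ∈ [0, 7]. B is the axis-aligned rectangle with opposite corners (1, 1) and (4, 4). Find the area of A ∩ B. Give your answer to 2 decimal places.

6.00

|A∩B|: x∈[2,4], y∈[1,4] → 2·3 = 6.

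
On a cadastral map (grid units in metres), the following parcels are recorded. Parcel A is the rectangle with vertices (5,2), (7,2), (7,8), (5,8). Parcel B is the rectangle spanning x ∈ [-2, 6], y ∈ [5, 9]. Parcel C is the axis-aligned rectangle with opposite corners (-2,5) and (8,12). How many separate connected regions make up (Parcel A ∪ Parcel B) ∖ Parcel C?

1

(Parcel A ∪ Parcel B) ∖ Parcel C is a single connected region.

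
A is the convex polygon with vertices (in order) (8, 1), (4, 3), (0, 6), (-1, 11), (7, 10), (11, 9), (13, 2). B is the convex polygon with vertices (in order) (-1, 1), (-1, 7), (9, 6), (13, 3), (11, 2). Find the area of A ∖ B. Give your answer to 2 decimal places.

|A| = 91, |A∩B| = 38.9687.
|A ∖ B| = |A| − |A∩B| = 91 − 38.9687 = 52.03.

52.03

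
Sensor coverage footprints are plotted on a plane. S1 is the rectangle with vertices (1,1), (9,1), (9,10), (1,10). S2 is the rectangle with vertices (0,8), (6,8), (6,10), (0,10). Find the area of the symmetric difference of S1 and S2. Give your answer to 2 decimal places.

|S1∩S2|: x∈[1,6], y∈[8,10] → 5·2 = 10.
|S1 △ S2| = |S1| + |S2| − 2·|S1∩S2| = 72 + 12 − 20 = 64.00.

64.00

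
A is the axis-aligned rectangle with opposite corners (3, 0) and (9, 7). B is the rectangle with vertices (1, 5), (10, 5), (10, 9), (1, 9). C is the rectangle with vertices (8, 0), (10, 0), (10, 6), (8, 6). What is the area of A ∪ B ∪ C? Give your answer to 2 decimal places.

71.00

By inclusion–exclusion:
Individual areas: |A| = 42, |B| = 36, |C| = 12.
|A∩B|: x∈[3,9], y∈[5,7] → 6·2 = 12.
|A∩C|: x∈[8,9], y∈[0,6] → 1·6 = 6.
|B∩C|: x∈[8,10], y∈[5,6] → 2·1 = 2.
|A∩B∩C| = 1.
|A ∪ B ∪ C| = 90 − 20 + 1 = 71.00.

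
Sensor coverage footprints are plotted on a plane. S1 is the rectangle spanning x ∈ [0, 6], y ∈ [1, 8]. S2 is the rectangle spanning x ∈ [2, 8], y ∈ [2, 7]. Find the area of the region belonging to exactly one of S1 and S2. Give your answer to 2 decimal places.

32.00

|S1∩S2|: x∈[2,6], y∈[2,7] → 4·5 = 20.
|S1 △ S2| = |S1| + |S2| − 2·|S1∩S2| = 42 + 30 − 40 = 32.00.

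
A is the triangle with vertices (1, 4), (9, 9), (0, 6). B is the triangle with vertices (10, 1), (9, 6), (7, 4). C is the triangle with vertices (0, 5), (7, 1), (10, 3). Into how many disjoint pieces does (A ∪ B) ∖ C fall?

(A ∪ B) ∖ C splits into 4 disjoint pieces (area 9.9343, area 0.141, area 3.9167, area 0.8471).

4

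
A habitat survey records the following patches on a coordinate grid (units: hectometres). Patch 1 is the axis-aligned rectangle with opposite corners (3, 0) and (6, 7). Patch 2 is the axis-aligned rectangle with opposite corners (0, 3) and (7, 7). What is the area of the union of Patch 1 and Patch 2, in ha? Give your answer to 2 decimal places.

37.00

By inclusion–exclusion:
Individual areas: |Patch 1| = 21, |Patch 2| = 28.
|Patch 1∩Patch 2|: x∈[3,6], y∈[3,7] → 3·4 = 12.
|Patch 1 ∪ Patch 2| = 49 − 12 = 37.00.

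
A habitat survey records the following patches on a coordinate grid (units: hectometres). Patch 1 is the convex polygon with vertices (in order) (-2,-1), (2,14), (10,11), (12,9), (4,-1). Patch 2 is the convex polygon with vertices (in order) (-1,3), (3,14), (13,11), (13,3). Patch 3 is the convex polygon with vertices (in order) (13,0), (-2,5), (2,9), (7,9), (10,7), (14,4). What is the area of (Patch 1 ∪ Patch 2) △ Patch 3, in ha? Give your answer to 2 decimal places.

104.09

|Patch 1 ∪ Patch 2| = 150.2579.
|(Patch 1 ∪ Patch 2) ∩ Patch 3| = 62.8351.
|(Patch 1 ∪ Patch 2) △ Patch 3| = 150.2579 + 79.5 − 125.6702 = 104.09.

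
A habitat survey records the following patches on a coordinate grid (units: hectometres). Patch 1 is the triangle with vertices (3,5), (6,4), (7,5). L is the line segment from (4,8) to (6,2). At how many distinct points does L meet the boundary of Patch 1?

The segment meets the boundary at (5.25,4.25), (5,5).

2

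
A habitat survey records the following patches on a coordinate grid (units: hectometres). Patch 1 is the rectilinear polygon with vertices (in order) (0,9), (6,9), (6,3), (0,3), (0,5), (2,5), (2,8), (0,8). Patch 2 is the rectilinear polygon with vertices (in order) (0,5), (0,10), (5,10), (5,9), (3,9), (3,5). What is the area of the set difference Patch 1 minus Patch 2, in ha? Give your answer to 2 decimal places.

|Patch 1| = 30, |Patch 1∩Patch 2| = 6.
|Patch 1 ∖ Patch 2| = |Patch 1| − |Patch 1∩Patch 2| = 30 − 6 = 24.00.

24.00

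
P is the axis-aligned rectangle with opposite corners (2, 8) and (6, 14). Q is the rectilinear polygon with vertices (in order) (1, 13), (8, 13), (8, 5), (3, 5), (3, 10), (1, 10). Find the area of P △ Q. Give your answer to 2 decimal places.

|P| = 24, |Q| = 46, |P∩Q| = 18.
|P △ Q| = |P| + |Q| − 2·|P∩Q| = 24 + 46 − 36 = 34.00.

34.00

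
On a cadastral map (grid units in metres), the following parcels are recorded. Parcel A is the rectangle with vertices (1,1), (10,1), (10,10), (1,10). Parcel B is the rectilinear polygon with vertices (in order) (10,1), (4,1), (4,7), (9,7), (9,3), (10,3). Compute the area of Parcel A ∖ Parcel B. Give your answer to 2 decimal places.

|Parcel A| = 81, |Parcel A∩Parcel B| = 32.
|Parcel A ∖ Parcel B| = |Parcel A| − |Parcel A∩Parcel B| = 81 − 32 = 49.00.

49.00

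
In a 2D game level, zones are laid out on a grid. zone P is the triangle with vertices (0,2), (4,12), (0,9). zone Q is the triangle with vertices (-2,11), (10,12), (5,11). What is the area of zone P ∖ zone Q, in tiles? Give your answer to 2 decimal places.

13.67

|zone P| = 14, |zone P∩zone Q| = 0.3309.
|zone P ∖ zone Q| = |zone P| − |zone P∩zone Q| = 14 − 0.3309 = 13.67.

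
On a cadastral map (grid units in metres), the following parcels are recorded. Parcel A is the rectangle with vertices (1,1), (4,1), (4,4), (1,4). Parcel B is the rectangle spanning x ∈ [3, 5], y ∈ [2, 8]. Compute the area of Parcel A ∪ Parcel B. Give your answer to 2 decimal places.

By inclusion–exclusion:
Individual areas: |Parcel A| = 9, |Parcel B| = 12.
|Parcel A∩Parcel B|: x∈[3,4], y∈[2,4] → 1·2 = 2.
|Parcel A ∪ Parcel B| = 21 − 2 = 19.00.

19.00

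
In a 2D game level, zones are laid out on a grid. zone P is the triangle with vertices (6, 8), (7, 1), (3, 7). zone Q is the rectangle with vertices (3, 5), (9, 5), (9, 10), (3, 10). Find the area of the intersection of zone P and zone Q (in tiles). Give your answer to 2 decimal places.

6.81

The intersection is the polygon with vertices (6.429,5), (4.333,5), (3,7), (6,8).
By the shoelace formula its area is 6.81.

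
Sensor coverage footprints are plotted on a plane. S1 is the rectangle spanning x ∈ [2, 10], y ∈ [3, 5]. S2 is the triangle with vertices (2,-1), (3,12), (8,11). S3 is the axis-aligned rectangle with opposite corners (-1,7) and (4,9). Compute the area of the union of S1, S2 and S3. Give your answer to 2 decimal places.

52.15

By inclusion–exclusion:
Individual areas: |S1| = 16, |S2| = 33, |S3| = 10.
|S1∩S2| = 4.2308.
|S1∩S3| = 0 (no overlap).
|S2∩S3| = 2.6154.
|S1∩S2∩S3| = 0.
|S1 ∪ S2 ∪ S3| = 59 − 6.8462 + 0 = 52.15.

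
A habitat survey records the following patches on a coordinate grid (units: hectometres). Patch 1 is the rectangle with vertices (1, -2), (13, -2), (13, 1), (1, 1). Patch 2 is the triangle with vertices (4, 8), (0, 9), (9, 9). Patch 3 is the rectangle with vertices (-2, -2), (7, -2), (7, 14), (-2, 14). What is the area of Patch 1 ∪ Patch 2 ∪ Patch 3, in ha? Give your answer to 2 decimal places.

By inclusion–exclusion:
Individual areas: |Patch 1| = 36, |Patch 2| = 4.5, |Patch 3| = 144.
|Patch 1∩Patch 2| = 0.
|Patch 1∩Patch 3|: x∈[1,7], y∈[-2,1] → 6·3 = 18.
|Patch 2∩Patch 3| = 4.1.
|Patch 1∩Patch 2∩Patch 3| = 0.
|Patch 1 ∪ Patch 2 ∪ Patch 3| = 184.5 − 22.1 + 0 = 162.40.

162.40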